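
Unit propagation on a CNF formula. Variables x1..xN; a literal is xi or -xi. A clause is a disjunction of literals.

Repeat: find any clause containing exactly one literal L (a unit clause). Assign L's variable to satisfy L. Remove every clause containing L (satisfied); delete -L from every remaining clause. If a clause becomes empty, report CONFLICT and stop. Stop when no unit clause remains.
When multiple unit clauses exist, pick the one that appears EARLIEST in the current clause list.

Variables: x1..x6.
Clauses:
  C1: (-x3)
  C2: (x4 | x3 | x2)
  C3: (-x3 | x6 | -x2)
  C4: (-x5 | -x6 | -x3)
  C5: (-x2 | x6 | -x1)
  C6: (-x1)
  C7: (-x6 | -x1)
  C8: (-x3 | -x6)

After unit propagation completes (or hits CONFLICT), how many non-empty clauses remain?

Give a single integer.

Answer: 1

Derivation:
unit clause [-3] forces x3=F; simplify:
  drop 3 from [4, 3, 2] -> [4, 2]
  satisfied 4 clause(s); 4 remain; assigned so far: [3]
unit clause [-1] forces x1=F; simplify:
  satisfied 3 clause(s); 1 remain; assigned so far: [1, 3]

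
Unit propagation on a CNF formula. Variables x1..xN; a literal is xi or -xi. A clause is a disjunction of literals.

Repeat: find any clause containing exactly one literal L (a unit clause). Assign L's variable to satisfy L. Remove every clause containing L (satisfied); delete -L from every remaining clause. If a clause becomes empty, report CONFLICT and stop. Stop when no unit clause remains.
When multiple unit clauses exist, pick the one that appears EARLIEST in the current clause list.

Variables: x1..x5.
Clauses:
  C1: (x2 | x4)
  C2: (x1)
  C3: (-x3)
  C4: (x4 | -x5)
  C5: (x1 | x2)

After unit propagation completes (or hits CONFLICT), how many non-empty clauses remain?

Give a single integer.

unit clause [1] forces x1=T; simplify:
  satisfied 2 clause(s); 3 remain; assigned so far: [1]
unit clause [-3] forces x3=F; simplify:
  satisfied 1 clause(s); 2 remain; assigned so far: [1, 3]

Answer: 2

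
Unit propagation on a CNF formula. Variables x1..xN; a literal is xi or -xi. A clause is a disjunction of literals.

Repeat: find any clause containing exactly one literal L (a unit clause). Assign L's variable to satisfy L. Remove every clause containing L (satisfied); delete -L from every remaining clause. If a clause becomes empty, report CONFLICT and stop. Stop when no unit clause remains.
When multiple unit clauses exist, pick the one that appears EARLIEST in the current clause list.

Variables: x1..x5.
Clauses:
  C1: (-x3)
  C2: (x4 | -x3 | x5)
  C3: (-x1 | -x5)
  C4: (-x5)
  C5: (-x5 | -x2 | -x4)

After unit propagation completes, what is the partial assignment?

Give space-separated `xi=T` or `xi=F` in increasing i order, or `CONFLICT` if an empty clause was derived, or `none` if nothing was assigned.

Answer: x3=F x5=F

Derivation:
unit clause [-3] forces x3=F; simplify:
  satisfied 2 clause(s); 3 remain; assigned so far: [3]
unit clause [-5] forces x5=F; simplify:
  satisfied 3 clause(s); 0 remain; assigned so far: [3, 5]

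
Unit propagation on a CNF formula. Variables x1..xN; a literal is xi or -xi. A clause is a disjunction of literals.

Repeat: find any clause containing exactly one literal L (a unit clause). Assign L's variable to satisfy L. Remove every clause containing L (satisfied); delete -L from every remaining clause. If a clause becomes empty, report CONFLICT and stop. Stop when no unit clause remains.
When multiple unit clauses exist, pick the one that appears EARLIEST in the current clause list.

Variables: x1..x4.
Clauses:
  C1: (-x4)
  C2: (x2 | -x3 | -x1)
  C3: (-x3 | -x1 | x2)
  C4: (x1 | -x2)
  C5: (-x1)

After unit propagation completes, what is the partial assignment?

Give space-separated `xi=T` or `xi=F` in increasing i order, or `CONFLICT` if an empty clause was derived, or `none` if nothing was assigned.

unit clause [-4] forces x4=F; simplify:
  satisfied 1 clause(s); 4 remain; assigned so far: [4]
unit clause [-1] forces x1=F; simplify:
  drop 1 from [1, -2] -> [-2]
  satisfied 3 clause(s); 1 remain; assigned so far: [1, 4]
unit clause [-2] forces x2=F; simplify:
  satisfied 1 clause(s); 0 remain; assigned so far: [1, 2, 4]

Answer: x1=F x2=F x4=F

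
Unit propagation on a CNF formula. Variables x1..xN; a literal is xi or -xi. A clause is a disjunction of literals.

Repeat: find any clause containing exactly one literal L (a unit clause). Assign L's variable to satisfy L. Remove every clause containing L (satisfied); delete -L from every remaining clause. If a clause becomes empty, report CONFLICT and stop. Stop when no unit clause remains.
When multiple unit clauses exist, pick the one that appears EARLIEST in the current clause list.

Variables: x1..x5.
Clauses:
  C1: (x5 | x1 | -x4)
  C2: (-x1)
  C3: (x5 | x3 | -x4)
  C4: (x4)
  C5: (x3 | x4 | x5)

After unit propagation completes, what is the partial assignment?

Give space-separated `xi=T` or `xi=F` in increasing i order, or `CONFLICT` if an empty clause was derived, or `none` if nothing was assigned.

unit clause [-1] forces x1=F; simplify:
  drop 1 from [5, 1, -4] -> [5, -4]
  satisfied 1 clause(s); 4 remain; assigned so far: [1]
unit clause [4] forces x4=T; simplify:
  drop -4 from [5, -4] -> [5]
  drop -4 from [5, 3, -4] -> [5, 3]
  satisfied 2 clause(s); 2 remain; assigned so far: [1, 4]
unit clause [5] forces x5=T; simplify:
  satisfied 2 clause(s); 0 remain; assigned so far: [1, 4, 5]

Answer: x1=F x4=T x5=T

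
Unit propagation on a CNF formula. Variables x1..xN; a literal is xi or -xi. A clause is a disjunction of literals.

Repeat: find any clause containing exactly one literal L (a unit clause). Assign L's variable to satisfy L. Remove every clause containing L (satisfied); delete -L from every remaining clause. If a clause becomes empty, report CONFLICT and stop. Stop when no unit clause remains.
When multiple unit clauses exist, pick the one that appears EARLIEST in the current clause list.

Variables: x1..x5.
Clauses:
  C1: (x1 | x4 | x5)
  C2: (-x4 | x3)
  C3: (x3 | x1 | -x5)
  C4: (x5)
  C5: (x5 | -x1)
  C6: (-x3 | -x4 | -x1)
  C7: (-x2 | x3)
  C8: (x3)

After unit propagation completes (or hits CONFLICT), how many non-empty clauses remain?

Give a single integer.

unit clause [5] forces x5=T; simplify:
  drop -5 from [3, 1, -5] -> [3, 1]
  satisfied 3 clause(s); 5 remain; assigned so far: [5]
unit clause [3] forces x3=T; simplify:
  drop -3 from [-3, -4, -1] -> [-4, -1]
  satisfied 4 clause(s); 1 remain; assigned so far: [3, 5]

Answer: 1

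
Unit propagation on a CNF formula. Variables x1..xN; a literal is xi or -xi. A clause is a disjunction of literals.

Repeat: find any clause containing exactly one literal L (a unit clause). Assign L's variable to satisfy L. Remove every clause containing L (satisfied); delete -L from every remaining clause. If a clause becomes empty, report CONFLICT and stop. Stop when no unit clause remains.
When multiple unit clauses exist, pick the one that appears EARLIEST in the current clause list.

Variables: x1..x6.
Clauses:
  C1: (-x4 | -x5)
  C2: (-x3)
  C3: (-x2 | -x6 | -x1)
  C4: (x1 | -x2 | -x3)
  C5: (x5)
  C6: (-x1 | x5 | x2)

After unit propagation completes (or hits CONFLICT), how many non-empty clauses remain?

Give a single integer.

Answer: 1

Derivation:
unit clause [-3] forces x3=F; simplify:
  satisfied 2 clause(s); 4 remain; assigned so far: [3]
unit clause [5] forces x5=T; simplify:
  drop -5 from [-4, -5] -> [-4]
  satisfied 2 clause(s); 2 remain; assigned so far: [3, 5]
unit clause [-4] forces x4=F; simplify:
  satisfied 1 clause(s); 1 remain; assigned so far: [3, 4, 5]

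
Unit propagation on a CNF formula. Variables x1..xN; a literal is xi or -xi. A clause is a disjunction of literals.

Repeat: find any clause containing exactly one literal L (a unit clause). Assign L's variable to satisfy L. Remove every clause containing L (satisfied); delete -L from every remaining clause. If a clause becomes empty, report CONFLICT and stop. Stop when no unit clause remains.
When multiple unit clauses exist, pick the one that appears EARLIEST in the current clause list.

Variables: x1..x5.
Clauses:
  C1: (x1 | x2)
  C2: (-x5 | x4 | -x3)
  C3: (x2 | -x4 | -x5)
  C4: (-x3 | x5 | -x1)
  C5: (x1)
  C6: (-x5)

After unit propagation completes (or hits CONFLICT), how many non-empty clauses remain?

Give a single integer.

unit clause [1] forces x1=T; simplify:
  drop -1 from [-3, 5, -1] -> [-3, 5]
  satisfied 2 clause(s); 4 remain; assigned so far: [1]
unit clause [-5] forces x5=F; simplify:
  drop 5 from [-3, 5] -> [-3]
  satisfied 3 clause(s); 1 remain; assigned so far: [1, 5]
unit clause [-3] forces x3=F; simplify:
  satisfied 1 clause(s); 0 remain; assigned so far: [1, 3, 5]

Answer: 0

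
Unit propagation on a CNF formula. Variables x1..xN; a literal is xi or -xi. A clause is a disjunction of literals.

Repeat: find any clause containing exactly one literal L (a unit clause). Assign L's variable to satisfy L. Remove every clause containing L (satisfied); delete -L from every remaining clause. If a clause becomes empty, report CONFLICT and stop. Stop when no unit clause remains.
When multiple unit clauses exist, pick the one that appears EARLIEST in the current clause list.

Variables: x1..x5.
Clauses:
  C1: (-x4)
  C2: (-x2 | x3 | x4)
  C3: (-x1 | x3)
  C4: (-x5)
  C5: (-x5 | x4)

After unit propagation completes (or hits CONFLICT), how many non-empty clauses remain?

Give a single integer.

Answer: 2

Derivation:
unit clause [-4] forces x4=F; simplify:
  drop 4 from [-2, 3, 4] -> [-2, 3]
  drop 4 from [-5, 4] -> [-5]
  satisfied 1 clause(s); 4 remain; assigned so far: [4]
unit clause [-5] forces x5=F; simplify:
  satisfied 2 clause(s); 2 remain; assigned so far: [4, 5]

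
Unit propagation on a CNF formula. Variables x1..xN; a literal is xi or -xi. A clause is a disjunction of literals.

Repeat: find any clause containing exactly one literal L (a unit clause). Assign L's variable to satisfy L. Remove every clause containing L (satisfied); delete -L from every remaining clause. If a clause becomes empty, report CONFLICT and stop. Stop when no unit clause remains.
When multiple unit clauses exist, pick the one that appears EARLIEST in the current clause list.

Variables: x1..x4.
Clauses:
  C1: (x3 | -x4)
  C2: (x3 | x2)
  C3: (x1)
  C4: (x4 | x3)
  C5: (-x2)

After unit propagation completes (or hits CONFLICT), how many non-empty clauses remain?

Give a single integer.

unit clause [1] forces x1=T; simplify:
  satisfied 1 clause(s); 4 remain; assigned so far: [1]
unit clause [-2] forces x2=F; simplify:
  drop 2 from [3, 2] -> [3]
  satisfied 1 clause(s); 3 remain; assigned so far: [1, 2]
unit clause [3] forces x3=T; simplify:
  satisfied 3 clause(s); 0 remain; assigned so far: [1, 2, 3]

Answer: 0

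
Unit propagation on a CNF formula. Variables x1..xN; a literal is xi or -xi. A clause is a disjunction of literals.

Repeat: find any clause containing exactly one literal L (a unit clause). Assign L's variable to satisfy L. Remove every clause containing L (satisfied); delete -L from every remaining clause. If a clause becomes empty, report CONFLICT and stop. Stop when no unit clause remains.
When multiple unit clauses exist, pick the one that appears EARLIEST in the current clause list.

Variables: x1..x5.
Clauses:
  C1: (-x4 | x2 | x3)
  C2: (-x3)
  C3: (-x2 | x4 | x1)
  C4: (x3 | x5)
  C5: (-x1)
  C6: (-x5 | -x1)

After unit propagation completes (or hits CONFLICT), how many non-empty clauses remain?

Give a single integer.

unit clause [-3] forces x3=F; simplify:
  drop 3 from [-4, 2, 3] -> [-4, 2]
  drop 3 from [3, 5] -> [5]
  satisfied 1 clause(s); 5 remain; assigned so far: [3]
unit clause [5] forces x5=T; simplify:
  drop -5 from [-5, -1] -> [-1]
  satisfied 1 clause(s); 4 remain; assigned so far: [3, 5]
unit clause [-1] forces x1=F; simplify:
  drop 1 from [-2, 4, 1] -> [-2, 4]
  satisfied 2 clause(s); 2 remain; assigned so far: [1, 3, 5]

Answer: 2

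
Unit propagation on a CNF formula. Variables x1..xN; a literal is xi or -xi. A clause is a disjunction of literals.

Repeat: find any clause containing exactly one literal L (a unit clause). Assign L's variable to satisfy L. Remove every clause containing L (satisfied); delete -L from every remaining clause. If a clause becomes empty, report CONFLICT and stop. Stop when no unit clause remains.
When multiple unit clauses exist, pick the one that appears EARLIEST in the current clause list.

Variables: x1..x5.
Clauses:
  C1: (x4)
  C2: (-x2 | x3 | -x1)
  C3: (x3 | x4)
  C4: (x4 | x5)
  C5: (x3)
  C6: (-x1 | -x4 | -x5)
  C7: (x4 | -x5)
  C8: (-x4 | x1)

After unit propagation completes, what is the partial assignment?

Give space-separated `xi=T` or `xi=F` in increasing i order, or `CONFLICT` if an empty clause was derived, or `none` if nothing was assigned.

unit clause [4] forces x4=T; simplify:
  drop -4 from [-1, -4, -5] -> [-1, -5]
  drop -4 from [-4, 1] -> [1]
  satisfied 4 clause(s); 4 remain; assigned so far: [4]
unit clause [3] forces x3=T; simplify:
  satisfied 2 clause(s); 2 remain; assigned so far: [3, 4]
unit clause [1] forces x1=T; simplify:
  drop -1 from [-1, -5] -> [-5]
  satisfied 1 clause(s); 1 remain; assigned so far: [1, 3, 4]
unit clause [-5] forces x5=F; simplify:
  satisfied 1 clause(s); 0 remain; assigned so far: [1, 3, 4, 5]

Answer: x1=T x3=T x4=T x5=F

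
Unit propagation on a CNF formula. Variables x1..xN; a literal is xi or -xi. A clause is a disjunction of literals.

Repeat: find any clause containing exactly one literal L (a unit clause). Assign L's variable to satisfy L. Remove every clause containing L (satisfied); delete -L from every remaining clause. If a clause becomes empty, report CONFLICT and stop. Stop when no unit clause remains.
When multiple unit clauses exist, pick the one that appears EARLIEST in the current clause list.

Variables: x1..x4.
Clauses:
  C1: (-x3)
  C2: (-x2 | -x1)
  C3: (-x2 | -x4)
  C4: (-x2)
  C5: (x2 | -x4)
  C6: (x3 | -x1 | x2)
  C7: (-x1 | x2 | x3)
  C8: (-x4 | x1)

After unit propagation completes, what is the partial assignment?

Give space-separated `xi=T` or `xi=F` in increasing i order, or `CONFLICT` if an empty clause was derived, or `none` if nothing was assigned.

Answer: x1=F x2=F x3=F x4=F

Derivation:
unit clause [-3] forces x3=F; simplify:
  drop 3 from [3, -1, 2] -> [-1, 2]
  drop 3 from [-1, 2, 3] -> [-1, 2]
  satisfied 1 clause(s); 7 remain; assigned so far: [3]
unit clause [-2] forces x2=F; simplify:
  drop 2 from [2, -4] -> [-4]
  drop 2 from [-1, 2] -> [-1]
  drop 2 from [-1, 2] -> [-1]
  satisfied 3 clause(s); 4 remain; assigned so far: [2, 3]
unit clause [-4] forces x4=F; simplify:
  satisfied 2 clause(s); 2 remain; assigned so far: [2, 3, 4]
unit clause [-1] forces x1=F; simplify:
  satisfied 2 clause(s); 0 remain; assigned so far: [1, 2, 3, 4]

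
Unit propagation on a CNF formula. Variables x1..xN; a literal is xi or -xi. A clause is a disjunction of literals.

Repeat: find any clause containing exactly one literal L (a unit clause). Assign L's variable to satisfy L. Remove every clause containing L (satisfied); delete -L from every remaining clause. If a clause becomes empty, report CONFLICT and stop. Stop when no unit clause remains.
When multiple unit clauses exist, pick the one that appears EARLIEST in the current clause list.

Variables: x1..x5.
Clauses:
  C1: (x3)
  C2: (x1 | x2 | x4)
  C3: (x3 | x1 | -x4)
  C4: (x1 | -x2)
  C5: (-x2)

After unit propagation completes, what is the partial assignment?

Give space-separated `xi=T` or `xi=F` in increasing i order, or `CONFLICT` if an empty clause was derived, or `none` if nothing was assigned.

unit clause [3] forces x3=T; simplify:
  satisfied 2 clause(s); 3 remain; assigned so far: [3]
unit clause [-2] forces x2=F; simplify:
  drop 2 from [1, 2, 4] -> [1, 4]
  satisfied 2 clause(s); 1 remain; assigned so far: [2, 3]

Answer: x2=F x3=T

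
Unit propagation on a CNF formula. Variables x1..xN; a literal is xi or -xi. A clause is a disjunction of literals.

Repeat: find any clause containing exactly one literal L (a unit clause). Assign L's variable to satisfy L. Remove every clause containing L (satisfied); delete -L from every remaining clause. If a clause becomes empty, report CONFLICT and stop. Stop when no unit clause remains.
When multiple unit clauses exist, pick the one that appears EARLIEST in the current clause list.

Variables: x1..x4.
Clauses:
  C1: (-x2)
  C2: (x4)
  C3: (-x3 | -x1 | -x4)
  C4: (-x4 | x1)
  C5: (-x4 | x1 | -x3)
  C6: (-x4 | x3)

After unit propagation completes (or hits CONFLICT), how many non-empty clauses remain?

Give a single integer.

unit clause [-2] forces x2=F; simplify:
  satisfied 1 clause(s); 5 remain; assigned so far: [2]
unit clause [4] forces x4=T; simplify:
  drop -4 from [-3, -1, -4] -> [-3, -1]
  drop -4 from [-4, 1] -> [1]
  drop -4 from [-4, 1, -3] -> [1, -3]
  drop -4 from [-4, 3] -> [3]
  satisfied 1 clause(s); 4 remain; assigned so far: [2, 4]
unit clause [1] forces x1=T; simplify:
  drop -1 from [-3, -1] -> [-3]
  satisfied 2 clause(s); 2 remain; assigned so far: [1, 2, 4]
unit clause [-3] forces x3=F; simplify:
  drop 3 from [3] -> [] (empty!)
  satisfied 1 clause(s); 1 remain; assigned so far: [1, 2, 3, 4]
CONFLICT (empty clause)

Answer: 0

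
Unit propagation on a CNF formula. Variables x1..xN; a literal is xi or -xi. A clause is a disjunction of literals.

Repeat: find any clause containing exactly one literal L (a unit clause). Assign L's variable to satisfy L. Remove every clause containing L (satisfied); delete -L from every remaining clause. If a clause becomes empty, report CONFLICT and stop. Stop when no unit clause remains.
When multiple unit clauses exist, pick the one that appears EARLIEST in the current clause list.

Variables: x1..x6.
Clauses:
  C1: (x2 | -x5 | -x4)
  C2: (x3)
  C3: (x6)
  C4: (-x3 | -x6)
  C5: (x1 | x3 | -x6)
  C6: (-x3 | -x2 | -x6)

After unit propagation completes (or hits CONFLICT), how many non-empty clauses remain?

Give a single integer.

unit clause [3] forces x3=T; simplify:
  drop -3 from [-3, -6] -> [-6]
  drop -3 from [-3, -2, -6] -> [-2, -6]
  satisfied 2 clause(s); 4 remain; assigned so far: [3]
unit clause [6] forces x6=T; simplify:
  drop -6 from [-6] -> [] (empty!)
  drop -6 from [-2, -6] -> [-2]
  satisfied 1 clause(s); 3 remain; assigned so far: [3, 6]
CONFLICT (empty clause)

Answer: 2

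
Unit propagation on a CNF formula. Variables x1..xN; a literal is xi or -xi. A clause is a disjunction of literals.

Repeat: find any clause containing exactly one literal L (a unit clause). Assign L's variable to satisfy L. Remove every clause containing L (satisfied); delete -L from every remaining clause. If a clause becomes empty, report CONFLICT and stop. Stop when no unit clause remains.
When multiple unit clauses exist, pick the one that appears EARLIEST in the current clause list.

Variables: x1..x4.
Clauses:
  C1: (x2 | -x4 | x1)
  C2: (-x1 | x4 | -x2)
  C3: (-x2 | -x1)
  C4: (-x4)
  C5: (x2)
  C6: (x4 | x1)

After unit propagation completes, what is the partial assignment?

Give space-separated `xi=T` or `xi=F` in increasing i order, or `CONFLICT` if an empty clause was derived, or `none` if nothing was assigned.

unit clause [-4] forces x4=F; simplify:
  drop 4 from [-1, 4, -2] -> [-1, -2]
  drop 4 from [4, 1] -> [1]
  satisfied 2 clause(s); 4 remain; assigned so far: [4]
unit clause [2] forces x2=T; simplify:
  drop -2 from [-1, -2] -> [-1]
  drop -2 from [-2, -1] -> [-1]
  satisfied 1 clause(s); 3 remain; assigned so far: [2, 4]
unit clause [-1] forces x1=F; simplify:
  drop 1 from [1] -> [] (empty!)
  satisfied 2 clause(s); 1 remain; assigned so far: [1, 2, 4]
CONFLICT (empty clause)

Answer: CONFLICT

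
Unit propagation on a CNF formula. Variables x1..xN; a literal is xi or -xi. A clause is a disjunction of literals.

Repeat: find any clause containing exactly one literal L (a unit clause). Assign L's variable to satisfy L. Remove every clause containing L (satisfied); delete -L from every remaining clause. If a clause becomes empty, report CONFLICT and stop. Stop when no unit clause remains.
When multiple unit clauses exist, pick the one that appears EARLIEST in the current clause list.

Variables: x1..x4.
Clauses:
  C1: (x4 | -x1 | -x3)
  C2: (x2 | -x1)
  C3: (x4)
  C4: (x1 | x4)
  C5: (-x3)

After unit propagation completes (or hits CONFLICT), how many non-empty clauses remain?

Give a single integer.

Answer: 1

Derivation:
unit clause [4] forces x4=T; simplify:
  satisfied 3 clause(s); 2 remain; assigned so far: [4]
unit clause [-3] forces x3=F; simplify:
  satisfied 1 clause(s); 1 remain; assigned so far: [3, 4]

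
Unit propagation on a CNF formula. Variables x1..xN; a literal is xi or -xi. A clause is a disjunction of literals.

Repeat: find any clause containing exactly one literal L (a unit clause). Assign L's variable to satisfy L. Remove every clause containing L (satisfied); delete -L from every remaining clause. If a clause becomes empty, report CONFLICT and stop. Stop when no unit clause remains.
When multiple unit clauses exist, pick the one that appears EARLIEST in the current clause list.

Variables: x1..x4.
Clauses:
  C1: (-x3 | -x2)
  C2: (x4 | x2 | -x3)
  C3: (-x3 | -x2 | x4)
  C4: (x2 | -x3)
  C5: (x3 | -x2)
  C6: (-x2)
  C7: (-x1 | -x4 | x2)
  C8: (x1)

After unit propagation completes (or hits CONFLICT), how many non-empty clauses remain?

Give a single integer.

unit clause [-2] forces x2=F; simplify:
  drop 2 from [4, 2, -3] -> [4, -3]
  drop 2 from [2, -3] -> [-3]
  drop 2 from [-1, -4, 2] -> [-1, -4]
  satisfied 4 clause(s); 4 remain; assigned so far: [2]
unit clause [-3] forces x3=F; simplify:
  satisfied 2 clause(s); 2 remain; assigned so far: [2, 3]
unit clause [1] forces x1=T; simplify:
  drop -1 from [-1, -4] -> [-4]
  satisfied 1 clause(s); 1 remain; assigned so far: [1, 2, 3]
unit clause [-4] forces x4=F; simplify:
  satisfied 1 clause(s); 0 remain; assigned so far: [1, 2, 3, 4]

Answer: 0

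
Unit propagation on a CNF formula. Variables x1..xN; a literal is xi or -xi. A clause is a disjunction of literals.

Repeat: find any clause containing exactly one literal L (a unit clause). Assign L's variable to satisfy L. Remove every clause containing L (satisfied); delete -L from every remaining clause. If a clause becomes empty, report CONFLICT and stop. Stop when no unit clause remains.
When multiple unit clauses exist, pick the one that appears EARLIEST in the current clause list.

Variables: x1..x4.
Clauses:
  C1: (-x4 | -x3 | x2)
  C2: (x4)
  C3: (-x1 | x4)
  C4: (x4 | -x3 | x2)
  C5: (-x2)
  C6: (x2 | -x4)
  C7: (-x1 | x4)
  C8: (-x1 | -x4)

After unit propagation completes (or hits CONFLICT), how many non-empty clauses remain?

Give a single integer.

Answer: 2

Derivation:
unit clause [4] forces x4=T; simplify:
  drop -4 from [-4, -3, 2] -> [-3, 2]
  drop -4 from [2, -4] -> [2]
  drop -4 from [-1, -4] -> [-1]
  satisfied 4 clause(s); 4 remain; assigned so far: [4]
unit clause [-2] forces x2=F; simplify:
  drop 2 from [-3, 2] -> [-3]
  drop 2 from [2] -> [] (empty!)
  satisfied 1 clause(s); 3 remain; assigned so far: [2, 4]
CONFLICT (empty clause)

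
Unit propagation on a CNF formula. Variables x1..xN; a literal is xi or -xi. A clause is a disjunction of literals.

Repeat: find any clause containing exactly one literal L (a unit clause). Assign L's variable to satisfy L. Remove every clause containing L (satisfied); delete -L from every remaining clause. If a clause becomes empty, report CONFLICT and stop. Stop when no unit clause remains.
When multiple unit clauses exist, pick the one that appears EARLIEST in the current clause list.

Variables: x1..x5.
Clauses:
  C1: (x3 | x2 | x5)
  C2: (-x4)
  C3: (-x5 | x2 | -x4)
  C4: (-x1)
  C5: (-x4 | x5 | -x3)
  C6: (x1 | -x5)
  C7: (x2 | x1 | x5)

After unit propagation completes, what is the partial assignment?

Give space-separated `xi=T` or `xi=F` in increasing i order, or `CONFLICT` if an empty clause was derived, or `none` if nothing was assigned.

unit clause [-4] forces x4=F; simplify:
  satisfied 3 clause(s); 4 remain; assigned so far: [4]
unit clause [-1] forces x1=F; simplify:
  drop 1 from [1, -5] -> [-5]
  drop 1 from [2, 1, 5] -> [2, 5]
  satisfied 1 clause(s); 3 remain; assigned so far: [1, 4]
unit clause [-5] forces x5=F; simplify:
  drop 5 from [3, 2, 5] -> [3, 2]
  drop 5 from [2, 5] -> [2]
  satisfied 1 clause(s); 2 remain; assigned so far: [1, 4, 5]
unit clause [2] forces x2=T; simplify:
  satisfied 2 clause(s); 0 remain; assigned so far: [1, 2, 4, 5]

Answer: x1=F x2=T x4=F x5=F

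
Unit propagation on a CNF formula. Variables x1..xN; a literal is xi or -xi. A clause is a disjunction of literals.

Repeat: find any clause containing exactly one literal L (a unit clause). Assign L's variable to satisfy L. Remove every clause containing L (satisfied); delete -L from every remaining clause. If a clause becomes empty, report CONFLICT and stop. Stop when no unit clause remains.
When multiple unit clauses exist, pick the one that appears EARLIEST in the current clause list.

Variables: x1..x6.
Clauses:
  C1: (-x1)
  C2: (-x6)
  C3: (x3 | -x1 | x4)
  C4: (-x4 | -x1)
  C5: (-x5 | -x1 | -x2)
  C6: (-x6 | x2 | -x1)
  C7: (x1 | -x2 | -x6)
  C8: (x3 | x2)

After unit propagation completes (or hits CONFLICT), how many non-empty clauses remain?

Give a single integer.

Answer: 1

Derivation:
unit clause [-1] forces x1=F; simplify:
  drop 1 from [1, -2, -6] -> [-2, -6]
  satisfied 5 clause(s); 3 remain; assigned so far: [1]
unit clause [-6] forces x6=F; simplify:
  satisfied 2 clause(s); 1 remain; assigned so far: [1, 6]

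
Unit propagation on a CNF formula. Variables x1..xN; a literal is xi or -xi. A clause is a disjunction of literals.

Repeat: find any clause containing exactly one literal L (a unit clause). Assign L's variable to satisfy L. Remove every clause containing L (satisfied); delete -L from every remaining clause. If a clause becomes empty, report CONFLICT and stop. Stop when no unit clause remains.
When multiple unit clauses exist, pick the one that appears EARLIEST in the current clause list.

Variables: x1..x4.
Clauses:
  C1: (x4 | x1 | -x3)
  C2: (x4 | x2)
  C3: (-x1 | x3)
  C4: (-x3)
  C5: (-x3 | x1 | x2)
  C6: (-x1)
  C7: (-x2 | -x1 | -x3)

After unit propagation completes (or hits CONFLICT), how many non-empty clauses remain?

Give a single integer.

unit clause [-3] forces x3=F; simplify:
  drop 3 from [-1, 3] -> [-1]
  satisfied 4 clause(s); 3 remain; assigned so far: [3]
unit clause [-1] forces x1=F; simplify:
  satisfied 2 clause(s); 1 remain; assigned so far: [1, 3]

Answer: 1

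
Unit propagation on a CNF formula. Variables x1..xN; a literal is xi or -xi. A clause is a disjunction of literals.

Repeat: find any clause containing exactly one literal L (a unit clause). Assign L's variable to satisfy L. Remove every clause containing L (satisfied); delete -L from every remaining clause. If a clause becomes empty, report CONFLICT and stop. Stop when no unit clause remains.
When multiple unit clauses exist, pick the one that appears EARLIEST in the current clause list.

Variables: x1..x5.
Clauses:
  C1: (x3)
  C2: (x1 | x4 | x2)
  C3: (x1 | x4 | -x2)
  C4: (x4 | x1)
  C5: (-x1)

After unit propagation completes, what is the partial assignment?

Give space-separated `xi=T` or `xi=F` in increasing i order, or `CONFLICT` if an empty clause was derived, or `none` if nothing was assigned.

Answer: x1=F x3=T x4=T

Derivation:
unit clause [3] forces x3=T; simplify:
  satisfied 1 clause(s); 4 remain; assigned so far: [3]
unit clause [-1] forces x1=F; simplify:
  drop 1 from [1, 4, 2] -> [4, 2]
  drop 1 from [1, 4, -2] -> [4, -2]
  drop 1 from [4, 1] -> [4]
  satisfied 1 clause(s); 3 remain; assigned so far: [1, 3]
unit clause [4] forces x4=T; simplify:
  satisfied 3 clause(s); 0 remain; assigned so far: [1, 3, 4]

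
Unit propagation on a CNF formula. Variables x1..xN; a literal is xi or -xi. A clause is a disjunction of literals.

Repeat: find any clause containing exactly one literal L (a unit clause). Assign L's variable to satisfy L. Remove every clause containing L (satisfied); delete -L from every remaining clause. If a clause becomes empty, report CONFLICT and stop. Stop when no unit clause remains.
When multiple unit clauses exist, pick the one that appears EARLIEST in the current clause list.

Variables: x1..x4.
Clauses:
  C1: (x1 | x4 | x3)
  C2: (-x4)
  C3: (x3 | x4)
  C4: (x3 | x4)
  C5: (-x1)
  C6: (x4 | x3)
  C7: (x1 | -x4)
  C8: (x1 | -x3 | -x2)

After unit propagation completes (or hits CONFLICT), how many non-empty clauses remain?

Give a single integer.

unit clause [-4] forces x4=F; simplify:
  drop 4 from [1, 4, 3] -> [1, 3]
  drop 4 from [3, 4] -> [3]
  drop 4 from [3, 4] -> [3]
  drop 4 from [4, 3] -> [3]
  satisfied 2 clause(s); 6 remain; assigned so far: [4]
unit clause [3] forces x3=T; simplify:
  drop -3 from [1, -3, -2] -> [1, -2]
  satisfied 4 clause(s); 2 remain; assigned so far: [3, 4]
unit clause [-1] forces x1=F; simplify:
  drop 1 from [1, -2] -> [-2]
  satisfied 1 clause(s); 1 remain; assigned so far: [1, 3, 4]
unit clause [-2] forces x2=F; simplify:
  satisfied 1 clause(s); 0 remain; assigned so far: [1, 2, 3, 4]

Answer: 0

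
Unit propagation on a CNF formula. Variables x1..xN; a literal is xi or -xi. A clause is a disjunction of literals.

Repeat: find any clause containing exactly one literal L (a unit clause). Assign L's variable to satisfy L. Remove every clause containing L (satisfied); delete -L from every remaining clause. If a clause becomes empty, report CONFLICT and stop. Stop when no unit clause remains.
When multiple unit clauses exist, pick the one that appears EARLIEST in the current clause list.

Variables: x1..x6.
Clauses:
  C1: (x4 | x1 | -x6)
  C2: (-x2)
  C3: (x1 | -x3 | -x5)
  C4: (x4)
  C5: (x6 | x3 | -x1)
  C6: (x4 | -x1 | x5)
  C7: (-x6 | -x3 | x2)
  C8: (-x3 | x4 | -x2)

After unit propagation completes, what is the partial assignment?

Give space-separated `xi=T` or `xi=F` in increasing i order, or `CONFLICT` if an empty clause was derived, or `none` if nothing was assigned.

unit clause [-2] forces x2=F; simplify:
  drop 2 from [-6, -3, 2] -> [-6, -3]
  satisfied 2 clause(s); 6 remain; assigned so far: [2]
unit clause [4] forces x4=T; simplify:
  satisfied 3 clause(s); 3 remain; assigned so far: [2, 4]

Answer: x2=F x4=T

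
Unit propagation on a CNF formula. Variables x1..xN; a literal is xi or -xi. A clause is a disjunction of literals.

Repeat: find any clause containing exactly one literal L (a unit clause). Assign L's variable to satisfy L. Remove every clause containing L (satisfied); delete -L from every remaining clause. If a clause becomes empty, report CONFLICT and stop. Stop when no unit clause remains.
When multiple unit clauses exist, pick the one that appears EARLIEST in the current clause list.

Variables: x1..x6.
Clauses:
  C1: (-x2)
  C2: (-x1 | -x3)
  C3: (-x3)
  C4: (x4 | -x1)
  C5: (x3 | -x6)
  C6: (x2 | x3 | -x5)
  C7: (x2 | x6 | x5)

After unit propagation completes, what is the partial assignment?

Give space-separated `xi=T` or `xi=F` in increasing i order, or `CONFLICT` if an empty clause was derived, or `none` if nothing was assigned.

unit clause [-2] forces x2=F; simplify:
  drop 2 from [2, 3, -5] -> [3, -5]
  drop 2 from [2, 6, 5] -> [6, 5]
  satisfied 1 clause(s); 6 remain; assigned so far: [2]
unit clause [-3] forces x3=F; simplify:
  drop 3 from [3, -6] -> [-6]
  drop 3 from [3, -5] -> [-5]
  satisfied 2 clause(s); 4 remain; assigned so far: [2, 3]
unit clause [-6] forces x6=F; simplify:
  drop 6 from [6, 5] -> [5]
  satisfied 1 clause(s); 3 remain; assigned so far: [2, 3, 6]
unit clause [-5] forces x5=F; simplify:
  drop 5 from [5] -> [] (empty!)
  satisfied 1 clause(s); 2 remain; assigned so far: [2, 3, 5, 6]
CONFLICT (empty clause)

Answer: CONFLICT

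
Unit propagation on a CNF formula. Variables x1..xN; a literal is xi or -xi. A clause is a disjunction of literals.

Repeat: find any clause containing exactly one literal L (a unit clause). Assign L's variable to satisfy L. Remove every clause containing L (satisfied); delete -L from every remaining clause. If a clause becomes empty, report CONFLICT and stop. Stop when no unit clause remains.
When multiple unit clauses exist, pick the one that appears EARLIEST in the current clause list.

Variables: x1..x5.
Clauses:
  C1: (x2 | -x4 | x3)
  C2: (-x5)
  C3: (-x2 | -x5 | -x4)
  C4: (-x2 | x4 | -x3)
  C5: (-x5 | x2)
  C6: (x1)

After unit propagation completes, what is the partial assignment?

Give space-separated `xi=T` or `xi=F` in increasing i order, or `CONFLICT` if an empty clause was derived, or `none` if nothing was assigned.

Answer: x1=T x5=F

Derivation:
unit clause [-5] forces x5=F; simplify:
  satisfied 3 clause(s); 3 remain; assigned so far: [5]
unit clause [1] forces x1=T; simplify:
  satisfied 1 clause(s); 2 remain; assigned so far: [1, 5]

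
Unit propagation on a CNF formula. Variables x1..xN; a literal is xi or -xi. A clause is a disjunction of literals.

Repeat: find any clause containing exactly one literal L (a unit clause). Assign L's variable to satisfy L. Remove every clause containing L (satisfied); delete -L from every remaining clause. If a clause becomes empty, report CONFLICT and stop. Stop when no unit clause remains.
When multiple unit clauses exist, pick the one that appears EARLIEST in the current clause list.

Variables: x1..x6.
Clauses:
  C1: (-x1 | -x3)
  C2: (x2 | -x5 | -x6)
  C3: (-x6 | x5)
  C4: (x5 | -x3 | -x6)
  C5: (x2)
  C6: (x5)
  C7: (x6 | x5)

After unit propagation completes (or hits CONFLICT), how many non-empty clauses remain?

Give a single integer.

Answer: 1

Derivation:
unit clause [2] forces x2=T; simplify:
  satisfied 2 clause(s); 5 remain; assigned so far: [2]
unit clause [5] forces x5=T; simplify:
  satisfied 4 clause(s); 1 remain; assigned so far: [2, 5]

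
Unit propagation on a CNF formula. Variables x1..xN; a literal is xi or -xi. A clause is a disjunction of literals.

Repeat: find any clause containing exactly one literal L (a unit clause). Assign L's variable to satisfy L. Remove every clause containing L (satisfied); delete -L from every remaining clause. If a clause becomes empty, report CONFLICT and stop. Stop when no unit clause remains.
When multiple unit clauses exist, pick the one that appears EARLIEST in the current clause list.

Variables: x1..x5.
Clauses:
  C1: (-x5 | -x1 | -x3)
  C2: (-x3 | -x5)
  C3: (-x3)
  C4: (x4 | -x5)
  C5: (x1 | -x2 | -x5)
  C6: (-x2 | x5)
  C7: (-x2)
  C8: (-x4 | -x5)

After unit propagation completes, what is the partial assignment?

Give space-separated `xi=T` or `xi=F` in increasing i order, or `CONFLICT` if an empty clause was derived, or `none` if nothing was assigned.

unit clause [-3] forces x3=F; simplify:
  satisfied 3 clause(s); 5 remain; assigned so far: [3]
unit clause [-2] forces x2=F; simplify:
  satisfied 3 clause(s); 2 remain; assigned so far: [2, 3]

Answer: x2=F x3=F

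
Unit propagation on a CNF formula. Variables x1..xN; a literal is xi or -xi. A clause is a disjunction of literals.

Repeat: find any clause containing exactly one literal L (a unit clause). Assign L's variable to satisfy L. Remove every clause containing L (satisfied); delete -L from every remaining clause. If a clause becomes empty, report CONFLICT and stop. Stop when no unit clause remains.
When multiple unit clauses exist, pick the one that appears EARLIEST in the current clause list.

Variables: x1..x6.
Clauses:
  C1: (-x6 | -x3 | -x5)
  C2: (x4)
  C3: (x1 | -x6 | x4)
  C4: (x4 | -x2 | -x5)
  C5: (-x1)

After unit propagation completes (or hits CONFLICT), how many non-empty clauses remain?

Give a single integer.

unit clause [4] forces x4=T; simplify:
  satisfied 3 clause(s); 2 remain; assigned so far: [4]
unit clause [-1] forces x1=F; simplify:
  satisfied 1 clause(s); 1 remain; assigned so far: [1, 4]

Answer: 1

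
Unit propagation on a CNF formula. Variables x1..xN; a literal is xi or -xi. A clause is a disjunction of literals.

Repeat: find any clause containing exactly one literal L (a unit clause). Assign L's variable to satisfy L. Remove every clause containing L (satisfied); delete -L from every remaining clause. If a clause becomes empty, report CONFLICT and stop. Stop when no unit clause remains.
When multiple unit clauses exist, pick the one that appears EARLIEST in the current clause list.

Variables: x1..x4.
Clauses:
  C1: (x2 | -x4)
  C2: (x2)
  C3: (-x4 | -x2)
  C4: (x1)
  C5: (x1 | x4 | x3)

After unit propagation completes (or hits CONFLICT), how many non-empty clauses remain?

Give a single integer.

unit clause [2] forces x2=T; simplify:
  drop -2 from [-4, -2] -> [-4]
  satisfied 2 clause(s); 3 remain; assigned so far: [2]
unit clause [-4] forces x4=F; simplify:
  drop 4 from [1, 4, 3] -> [1, 3]
  satisfied 1 clause(s); 2 remain; assigned so far: [2, 4]
unit clause [1] forces x1=T; simplify:
  satisfied 2 clause(s); 0 remain; assigned so far: [1, 2, 4]

Answer: 0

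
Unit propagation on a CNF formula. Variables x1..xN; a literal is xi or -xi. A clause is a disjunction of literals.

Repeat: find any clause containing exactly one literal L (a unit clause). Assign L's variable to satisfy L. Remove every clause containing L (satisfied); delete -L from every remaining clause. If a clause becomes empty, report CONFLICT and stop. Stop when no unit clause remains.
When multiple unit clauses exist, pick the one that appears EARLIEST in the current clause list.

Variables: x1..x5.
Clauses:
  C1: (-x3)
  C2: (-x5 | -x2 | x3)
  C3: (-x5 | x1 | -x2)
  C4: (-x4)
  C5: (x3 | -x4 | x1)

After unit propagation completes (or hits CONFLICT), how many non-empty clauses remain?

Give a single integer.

Answer: 2

Derivation:
unit clause [-3] forces x3=F; simplify:
  drop 3 from [-5, -2, 3] -> [-5, -2]
  drop 3 from [3, -4, 1] -> [-4, 1]
  satisfied 1 clause(s); 4 remain; assigned so far: [3]
unit clause [-4] forces x4=F; simplify:
  satisfied 2 clause(s); 2 remain; assigned so far: [3, 4]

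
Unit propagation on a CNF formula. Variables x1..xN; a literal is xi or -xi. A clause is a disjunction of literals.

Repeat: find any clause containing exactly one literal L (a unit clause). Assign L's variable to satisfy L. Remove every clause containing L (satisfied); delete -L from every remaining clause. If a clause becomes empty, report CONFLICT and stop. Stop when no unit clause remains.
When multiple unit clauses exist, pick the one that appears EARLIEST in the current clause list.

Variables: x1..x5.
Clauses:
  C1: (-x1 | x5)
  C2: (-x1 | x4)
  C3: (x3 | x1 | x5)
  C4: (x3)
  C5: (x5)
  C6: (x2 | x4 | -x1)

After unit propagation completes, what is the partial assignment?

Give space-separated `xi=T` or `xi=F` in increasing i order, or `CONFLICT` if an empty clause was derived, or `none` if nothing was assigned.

unit clause [3] forces x3=T; simplify:
  satisfied 2 clause(s); 4 remain; assigned so far: [3]
unit clause [5] forces x5=T; simplify:
  satisfied 2 clause(s); 2 remain; assigned so far: [3, 5]

Answer: x3=T x5=T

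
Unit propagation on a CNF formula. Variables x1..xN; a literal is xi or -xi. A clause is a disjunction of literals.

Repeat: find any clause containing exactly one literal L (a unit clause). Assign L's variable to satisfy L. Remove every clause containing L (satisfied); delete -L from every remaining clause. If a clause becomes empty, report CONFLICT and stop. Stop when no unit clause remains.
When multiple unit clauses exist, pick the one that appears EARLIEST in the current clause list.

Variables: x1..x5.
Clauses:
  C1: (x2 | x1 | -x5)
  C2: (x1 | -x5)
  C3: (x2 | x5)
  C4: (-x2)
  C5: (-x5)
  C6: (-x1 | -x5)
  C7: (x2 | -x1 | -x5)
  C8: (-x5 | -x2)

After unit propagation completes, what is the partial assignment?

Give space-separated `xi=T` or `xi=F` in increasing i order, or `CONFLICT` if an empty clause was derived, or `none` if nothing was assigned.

Answer: CONFLICT

Derivation:
unit clause [-2] forces x2=F; simplify:
  drop 2 from [2, 1, -5] -> [1, -5]
  drop 2 from [2, 5] -> [5]
  drop 2 from [2, -1, -5] -> [-1, -5]
  satisfied 2 clause(s); 6 remain; assigned so far: [2]
unit clause [5] forces x5=T; simplify:
  drop -5 from [1, -5] -> [1]
  drop -5 from [1, -5] -> [1]
  drop -5 from [-5] -> [] (empty!)
  drop -5 from [-1, -5] -> [-1]
  drop -5 from [-1, -5] -> [-1]
  satisfied 1 clause(s); 5 remain; assigned so far: [2, 5]
CONFLICT (empty clause)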